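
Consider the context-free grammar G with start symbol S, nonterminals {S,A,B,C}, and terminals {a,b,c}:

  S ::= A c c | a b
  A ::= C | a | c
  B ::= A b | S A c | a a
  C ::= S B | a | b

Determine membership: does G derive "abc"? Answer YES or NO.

CNF form of G:
  S -> A X4 | T2 T0
  A -> S B | a | b | c
  B -> A T0 | S X3 | T2 T2
  C -> S B | a | b
  T0 -> b
  T1 -> c
  T2 -> a
  X3 -> A T1
  X4 -> T1 T1

CYK table (by increasing span):
  T[0,0] 'a' = {A,C,T2}  orig:{A,C}
  T[1,1] 'b' = {A,C,T0}  orig:{A,C}
  T[2,2] 'c' = {A,T1}  orig:{A}
  T[0,1] 'ab' = {B,S}
  T[1,2] 'bc' = {X3}  orig:{}
  T[0,2] 'abc' = ∅

S ∉ T[0,2] ⇒ NO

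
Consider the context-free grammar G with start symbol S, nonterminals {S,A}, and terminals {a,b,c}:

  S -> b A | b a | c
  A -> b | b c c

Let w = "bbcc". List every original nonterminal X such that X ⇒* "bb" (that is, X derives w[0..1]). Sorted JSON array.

Convert to CNF:
  S -> T0 A | T0 T2 | c
  A -> T0 X3 | b
  T0 -> b
  T1 -> c
  T2 -> a
  X3 -> T1 T1

CYK table (by increasing span) — only the sub-triangle for w[0..1]:
  T[0,0] 'b' = {A,T0}  orig:{A}
  T[1,1] 'b' = {A,T0}  orig:{A}
  T[0,1] 'bb' = {S}

Original NTs in T[0,1] deriving "bb": ["S"]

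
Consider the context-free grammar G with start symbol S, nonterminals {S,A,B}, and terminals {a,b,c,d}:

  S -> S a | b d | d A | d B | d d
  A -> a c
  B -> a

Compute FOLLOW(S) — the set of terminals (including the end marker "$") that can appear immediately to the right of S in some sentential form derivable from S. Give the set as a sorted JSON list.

Compute FIRST by fixpoint:
pass 1:
  A via A→a c: +{a}
  B via B→a: +{a}
  S via S→b d: +{b}
  S via S→d A: +{d}
  FIRST[S]={b,d}  FIRST[A]={a}  FIRST[B]={a}
pass 2: (no change)
  FIRST[S]={b,d}  FIRST[A]={a}  FIRST[B]={a}

Compute FOLLOW by fixpoint:
seed FOLLOW(S) with $
[1]
  S→S a: FOLLOW(S) ⊇ FIRST(a) = {a}; new: +{a}
  S→d A: FOLLOW(A) ⊇ FOLLOW(S) ⊇ {$,a}; new: +{$,a}
  S→d B: FOLLOW(B) ⊇ FOLLOW(S) ⊇ {$,a}; new: +{$,a}
  FOLLOW(S)={$,a}  FOLLOW(A)={$,a}  FOLLOW(B)={$,a}
[2] done
  FOLLOW(S)={$,a}  FOLLOW(A)={$,a}  FOLLOW(B)={$,a}

FOLLOW(S) = ["$", "a"]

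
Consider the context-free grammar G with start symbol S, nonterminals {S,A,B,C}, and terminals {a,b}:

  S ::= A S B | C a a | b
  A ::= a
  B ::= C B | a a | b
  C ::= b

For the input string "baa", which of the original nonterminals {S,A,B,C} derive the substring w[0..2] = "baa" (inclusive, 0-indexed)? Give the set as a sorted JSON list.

CNF form of G:
  S -> A X1 | C X2 | b
  A -> a
  B -> C B | T0 T0 | b
  C -> b
  T0 -> a
  X1 -> S B
  X2 -> T0 T0

CYK fill, restricted to cells inside w[0..2]:
  [0..0]={B,C,S}  "b"
  [1..1]={A,T0}  "a"  orig:{A}
  [2..2]={A,T0}  "a"  orig:{A}
  [0..1]=∅  "ba"
  [1..2]={B,X2}  "aa"  orig:{B}
  [0..2]={B,S,X1}  "baa"  orig:{B,S}

Original NTs in T[0,2] deriving "baa": ["B", "S"]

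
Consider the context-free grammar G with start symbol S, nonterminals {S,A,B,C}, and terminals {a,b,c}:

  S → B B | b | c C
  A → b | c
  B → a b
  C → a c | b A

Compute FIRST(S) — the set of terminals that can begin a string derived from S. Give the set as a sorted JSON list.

FIRST iteration:
[1]
  A via A→b: +{b}
  A via A→c: +{c}
  B via B→a b: +{a}
  C via C→a c: +{a}
  C via C→b A: +{b}
  S via S→B B: +{a}
  S via S→b: +{b}
  S via S→c C: +{c}
  S: {a,b,c}  A: {b,c}  B: {a}  C: {a,b}
[2] (no change)
  S: {a,b,c}  A: {b,c}  B: {a}  C: {a,b}

FIRST(S) = ["a", "b", "c"]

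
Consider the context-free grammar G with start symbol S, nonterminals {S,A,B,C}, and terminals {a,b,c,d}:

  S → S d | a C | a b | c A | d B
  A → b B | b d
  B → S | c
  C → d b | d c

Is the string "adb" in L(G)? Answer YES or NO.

CNF form of G:
  S -> S T1 | T1 B | T2 C | T2 T0 | T3 A
  A -> T0 B | T0 T1
  B -> S T1 | T1 B | T2 C | T2 T0 | T3 A | c
  C -> T1 T0 | T1 T3
  T0 -> b
  T1 -> d
  T2 -> a
  T3 -> c

CYK table (by increasing span):
  [0..0]={T2}  "a"  orig:{}
  [1..1]={T1}  "d"  orig:{}
  [2..2]={T0}  "b"  orig:{}
  [0..1]=∅  "ad"
  [1..2]={C}  "db"
  [0..2]={B,S}  "adb"

S ∈ T[0,2] ⇒ YES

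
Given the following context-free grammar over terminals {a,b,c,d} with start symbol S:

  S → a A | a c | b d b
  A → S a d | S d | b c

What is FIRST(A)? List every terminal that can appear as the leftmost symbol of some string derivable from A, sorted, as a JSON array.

FIRST sets, iterate to fixpoint:
iter 1:
  A via A→b c: +{b}
  S via S→a A: +{a}
  S via S→b d b: +{b}
  FIRST[S]={a,b}  FIRST[A]={b}
iter 2:
  A via A→S a d: +{a}
  FIRST[S]={a,b}  FIRST[A]={a,b}
iter 3: — fixpoint
  FIRST[S]={a,b}  FIRST[A]={a,b}

FIRST(A) = ["a", "b"]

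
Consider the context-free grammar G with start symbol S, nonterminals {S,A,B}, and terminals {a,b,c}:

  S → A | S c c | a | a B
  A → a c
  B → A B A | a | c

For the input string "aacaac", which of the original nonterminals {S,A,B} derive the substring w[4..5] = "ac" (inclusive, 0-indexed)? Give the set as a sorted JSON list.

Convert to CNF:
  S -> S X3 | T0 B | T0 T1 | a
  A -> T0 T1
  B -> A X2 | a | c
  T0 -> a
  T1 -> c
  X2 -> B A
  X3 -> T1 T1

Fill CYK table bottom-up (cells [i..j] with 4 ≤ i ≤ j ≤ 5 only):
  cell(4,4) a: {B,S,T0}  orig:{B,S}
  cell(5,5) c: {B,T1}  orig:{B}
  cell(4,5) ac: {A,S}

Original NTs in T[4,5] deriving "ac": ["A", "S"]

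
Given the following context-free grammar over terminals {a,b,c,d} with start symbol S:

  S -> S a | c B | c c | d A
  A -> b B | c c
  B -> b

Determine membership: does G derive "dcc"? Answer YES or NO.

Convert to CNF:
  S -> S T2 | T1 B | T1 T1 | T3 A
  A -> T0 B | T1 T1
  B -> b
  T0 -> b
  T1 -> c
  T2 -> a
  T3 -> d

CYK fill:
  cell(0,0) d: {T3}  orig:{}
  cell(1,1) c: {T1}  orig:{}
  cell(2,2) c: {T1}  orig:{}
  cell(0,1) dc: ∅
  cell(1,2) cc: {A,S}
  cell(0,2) dcc: {S}

S ∈ T[0,2] ⇒ YES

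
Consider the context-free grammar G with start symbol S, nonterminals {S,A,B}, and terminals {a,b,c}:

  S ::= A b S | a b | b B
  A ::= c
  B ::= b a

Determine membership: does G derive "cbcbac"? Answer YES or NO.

CNF form of G:
  S -> A X2 | T0 B | T1 T0
  A -> c
  B -> T0 T1
  T0 -> b
  T1 -> a
  X2 -> T0 S

CYK table (by increasing span):
  T[0,0] 'c' = {A}
  T[1,1] 'b' = {T0}  orig:{}
  T[2,2] 'c' = {A}
  T[3,3] 'b' = {T0}  orig:{}
  T[4,4] 'a' = {T1}  orig:{}
  T[5,5] 'c' = {A}
  T[0,1] 'cb' = ∅
  T[1,2] 'bc' = ∅
  T[2,3] 'cb' = ∅
  T[3,4] 'ba' = {B}
  T[4,5] 'ac' = ∅
  T[0,2] 'cbc' = ∅
  T[1,3] 'bcb' = ∅
  T[2,4] 'cba' = ∅
  T[3,5] 'bac' = ∅
  T[0,3] 'cbcb' = ∅
  T[1,4] 'bcba' = ∅
  T[2,5] 'cbac' = ∅
  T[0,4] 'cbcba' = ∅
  T[1,5] 'bcbac' = ∅
  T[0,5] 'cbcbac' = ∅

S ∉ T[0,5] ⇒ NO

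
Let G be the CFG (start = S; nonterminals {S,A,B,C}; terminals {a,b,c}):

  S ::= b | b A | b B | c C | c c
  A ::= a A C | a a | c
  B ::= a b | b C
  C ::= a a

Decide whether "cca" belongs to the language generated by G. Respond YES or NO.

CNF form of G:
  S -> T1 A | T1 B | T2 C | T2 T2 | b
  A -> T0 T0 | T0 X3 | c
  B -> T0 T1 | T1 C
  C -> T0 T0
  T0 -> a
  T1 -> b
  T2 -> c
  X3 -> A C

CYK fill:
  T[0,0] 'c' = {A,T2}  orig:{A}
  T[1,1] 'c' = {A,T2}  orig:{A}
  T[2,2] 'a' = {T0}  orig:{}
  T[0,1] 'cc' = {S}
  T[1,2] 'ca' = ∅
  T[0,2] 'cca' = ∅

S ∉ T[0,2] ⇒ NO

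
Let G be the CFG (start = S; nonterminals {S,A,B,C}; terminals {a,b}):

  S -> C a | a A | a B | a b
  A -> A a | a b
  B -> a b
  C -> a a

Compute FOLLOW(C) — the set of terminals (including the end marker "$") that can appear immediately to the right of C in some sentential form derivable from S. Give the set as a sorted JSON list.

FIRST sets, iterate to fixpoint:
[1]
  A via A→a b: +{a}
  B via B→a b: +{a}
  C via C→a a: +{a}
  S via S→C a: +{a}
  FIRST[S]={a}  FIRST[A]={a}  FIRST[B]={a}  FIRST[C]={a}
[2] done
  FIRST[S]={a}  FIRST[A]={a}  FIRST[B]={a}  FIRST[C]={a}

Compute FOLLOW by fixpoint:
seed FOLLOW(S) with $
round 1:
  A→A a: FOLLOW(A) ⊇ FIRST(a) = {a}; new: +{a}
  S→C a: FOLLOW(C) ⊇ FIRST(a) = {a}; new: +{a}
  S→a A: FOLLOW(A) ⊇ FOLLOW(S) ⊇ {$}; new: +{$}
  S→a B: FOLLOW(B) ⊇ FOLLOW(S) ⊇ {$}; new: +{$}
  S: {$}  A: {$,a}  B: {$}  C: {a}
round 2: — fixpoint
  S: {$}  A: {$,a}  B: {$}  C: {a}

FOLLOW(C) = ["a"]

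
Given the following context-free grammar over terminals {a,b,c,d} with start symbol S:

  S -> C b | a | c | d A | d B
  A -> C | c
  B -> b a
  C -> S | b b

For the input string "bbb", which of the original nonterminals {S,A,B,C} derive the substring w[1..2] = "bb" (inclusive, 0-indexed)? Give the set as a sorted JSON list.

CNF form of G:
  S -> C T0 | T1 A | T1 B | a | c
  A -> C T0 | T0 T0 | T1 A | T1 B | a | c
  B -> T0 T2
  C -> C T0 | T0 T0 | T1 A | T1 B | a | c
  T0 -> b
  T1 -> d
  T2 -> a

CYK table (by increasing span) — only the sub-triangle for w[1..2]:
  T[1,1] 'b' = {T0}  orig:{}
  T[2,2] 'b' = {T0}  orig:{}
  T[1,2] 'bb' = {A,C}

Original NTs in T[1,2] deriving "bb": ["A", "C"]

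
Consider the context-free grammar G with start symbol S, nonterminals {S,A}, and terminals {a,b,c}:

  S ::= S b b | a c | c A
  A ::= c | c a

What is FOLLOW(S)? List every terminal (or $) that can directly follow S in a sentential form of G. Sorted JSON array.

FIRST iteration:
[1]
  A via A→c: +{c}
  S via S→a c: +{a}
  S via S→c A: +{c}
  FIRST(S)={a,c}  FIRST(A)={c}
[2] done
  FIRST(S)={a,c}  FIRST(A)={c}

FOLLOW iteration:
seed FOLLOW(S) with $
round 1:
  S→S b b: FOLLOW(S) ⊇ FIRST(b) = {b}; new: +{b}
  S→c A: FOLLOW(A) ⊇ FOLLOW(S) ⊇ {$,b}; new: +{$,b}
  FOLLOW[S]={$,b}  FOLLOW[A]={$,b}
round 2: (no change)
  FOLLOW[S]={$,b}  FOLLOW[A]={$,b}

FOLLOW(S) = ["$", "b"]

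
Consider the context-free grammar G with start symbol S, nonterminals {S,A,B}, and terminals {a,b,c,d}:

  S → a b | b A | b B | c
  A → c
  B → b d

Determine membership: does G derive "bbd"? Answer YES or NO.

CNF form of G:
  S -> T0 A | T0 B | T2 T0 | c
  A -> c
  B -> T0 T1
  T0 -> b
  T1 -> d
  T2 -> a

Fill CYK table bottom-up:
  cell(0,0) b: {T0}  orig:{}
  cell(1,1) b: {T0}  orig:{}
  cell(2,2) d: {T1}  orig:{}
  cell(0,1) bb: ∅
  cell(1,2) bd: {B}
  cell(0,2) bbd: {S}

S ∈ T[0,2] ⇒ YES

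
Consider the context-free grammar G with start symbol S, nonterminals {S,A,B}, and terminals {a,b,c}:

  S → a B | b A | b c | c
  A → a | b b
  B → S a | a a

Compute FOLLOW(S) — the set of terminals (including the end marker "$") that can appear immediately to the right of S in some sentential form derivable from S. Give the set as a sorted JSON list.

FIRST sets, iterate to fixpoint:
[1]
  A via A→a: +{a}
  A via A→b b: +{b}
  B via B→a a: +{a}
  S via S→a B: +{a}
  S via S→b A: +{b}
  S via S→c: +{c}
  FIRST(S)={a,b,c}  FIRST(A)={a,b}  FIRST(B)={a}
[2]
  B via B→S a: +{b,c}
  FIRST(S)={a,b,c}  FIRST(A)={a,b}  FIRST(B)={a,b,c}
[3] done
  FIRST(S)={a,b,c}  FIRST(A)={a,b}  FIRST(B)={a,b,c}

FOLLOW sets:
FOLLOW(S) := {$}
iter 1:
  B→S a: FOLLOW(S) ⊇ FIRST(a) = {a}; new: +{a}
  S→a B: FOLLOW(B) ⊇ FOLLOW(S) ⊇ {$,a}; new: +{$,a}
  S→b A: FOLLOW(A) ⊇ FOLLOW(S) ⊇ {$,a}; new: +{$,a}
  FOLLOW(S)={$,a}  FOLLOW(A)={$,a}  FOLLOW(B)={$,a}
iter 2: done
  FOLLOW(S)={$,a}  FOLLOW(A)={$,a}  FOLLOW(B)={$,a}

FOLLOW(S) = ["$", "a"]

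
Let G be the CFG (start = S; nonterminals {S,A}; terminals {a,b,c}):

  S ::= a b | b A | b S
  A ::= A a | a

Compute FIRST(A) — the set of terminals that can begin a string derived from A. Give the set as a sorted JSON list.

FIRST sets, iterate to fixpoint:
round 1:
  A via A→a: +{a}
  S via S→a b: +{a}
  S via S→b A: +{b}
  FIRST[S]={a,b}  FIRST[A]={a}
round 2: — fixpoint
  FIRST[S]={a,b}  FIRST[A]={a}

FIRST(A) = ["a"]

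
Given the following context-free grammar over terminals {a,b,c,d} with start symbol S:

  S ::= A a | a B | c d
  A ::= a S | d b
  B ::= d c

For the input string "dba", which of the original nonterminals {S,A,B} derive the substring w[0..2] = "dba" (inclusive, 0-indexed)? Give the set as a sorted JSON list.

Convert to CNF:
  S -> A T0 | T0 B | T3 T1
  A -> T0 S | T1 T2
  B -> T1 T3
  T0 -> a
  T1 -> d
  T2 -> b
  T3 -> c

Fill CYK table bottom-up — only the sub-triangle for w[0..2]:
  [0..0]={T1}  "d"  orig:{}
  [1..1]={T2}  "b"  orig:{}
  [2..2]={T0}  "a"  orig:{}
  [0..1]={A}  "db"
  [1..2]=∅  "ba"
  [0..2]={S}  "dba"

Original NTs in T[0,2] deriving "dba": ["S"]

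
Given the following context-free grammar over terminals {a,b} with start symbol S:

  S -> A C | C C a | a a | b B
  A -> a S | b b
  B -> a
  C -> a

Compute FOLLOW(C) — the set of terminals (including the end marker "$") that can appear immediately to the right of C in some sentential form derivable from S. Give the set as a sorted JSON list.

FIRST sets, iterate to fixpoint:
pass 1:
  A via A→a S: +{a}
  A via A→b b: +{b}
  B via B→a: +{a}
  C via C→a: +{a}
  S via S→A C: +{a,b}
  FIRST(S)={a,b}  FIRST(A)={a,b}  FIRST(B)={a}  FIRST(C)={a}
pass 2: — fixpoint
  FIRST(S)={a,b}  FIRST(A)={a,b}  FIRST(B)={a}  FIRST(C)={a}

FOLLOW iteration:
initialize: $ ∈ FOLLOW(S)
round 1:
  S→A C: FOLLOW(A) ⊇ FIRST(C) = {a}; new: +{a}
  S→A C: FOLLOW(C) ⊇ FOLLOW(S) ⊇ {$}; new: +{$}
  S→C C a: FOLLOW(C) ⊇ FIRST(C) = {a}; new: +{a}
  S→b B: FOLLOW(B) ⊇ FOLLOW(S) ⊇ {$}; new: +{$}
  S: {$}  A: {a}  B: {$}  C: {$,a}
round 2:
  A→a S: FOLLOW(S) ⊇ FOLLOW(A) ⊇ {a}; new: +{a}
  S→b B: FOLLOW(B) ⊇ FOLLOW(S) ⊇ {$,a}; new: +{a}
  S: {$,a}  A: {a}  B: {$,a}  C: {$,a}
round 3: — fixpoint
  S: {$,a}  A: {a}  B: {$,a}  C: {$,a}

FOLLOW(C) = ["$", "a"]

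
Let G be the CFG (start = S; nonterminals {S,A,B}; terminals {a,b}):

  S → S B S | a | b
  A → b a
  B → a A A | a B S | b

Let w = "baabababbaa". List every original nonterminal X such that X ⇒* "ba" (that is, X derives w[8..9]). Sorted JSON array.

Convert to CNF:
  S -> S X4 | a | b
  A -> T0 T1
  B -> T1 X2 | T1 X3 | b
  T0 -> b
  T1 -> a
  X2 -> A A
  X3 -> B S
  X4 -> B S

CYK fill — only the sub-triangle for w[8..9]:
  cell(8,8) b: {B,S,T0}  orig:{B,S}
  cell(9,9) a: {S,T1}  orig:{S}
  cell(8,9) ba: {A,X3,X4}  orig:{A}

Original NTs in T[8,9] deriving "ba": ["A"]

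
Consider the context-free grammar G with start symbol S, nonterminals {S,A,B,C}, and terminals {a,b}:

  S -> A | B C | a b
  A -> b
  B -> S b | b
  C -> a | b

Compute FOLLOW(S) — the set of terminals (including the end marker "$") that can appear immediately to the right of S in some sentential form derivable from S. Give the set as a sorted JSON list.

FIRST sets, iterate to fixpoint:
[1]
  A via A→b: +{b}
  B via B→b: +{b}
  C via C→a: +{a}
  C via C→b: +{b}
  S via S→A: +{b}
  S via S→a b: +{a}
  S: {a,b}  A: {b}  B: {b}  C: {a,b}
[2]
  B via B→S b: +{a}
  S: {a,b}  A: {b}  B: {a,b}  C: {a,b}
[3] (no change)
  S: {a,b}  A: {b}  B: {a,b}  C: {a,b}

Compute FOLLOW by fixpoint:
seed FOLLOW(S) with $
[1]
  B→S b: FOLLOW(S) ⊇ FIRST(b) = {b}; new: +{b}
  S→A: FOLLOW(A) ⊇ FOLLOW(S) ⊇ {$,b}; new: +{$,b}
  S→B C: FOLLOW(B) ⊇ FIRST(C) = {a,b}; new: +{a,b}
  S→B C: FOLLOW(C) ⊇ FOLLOW(S) ⊇ {$,b}; new: +{$,b}
  S: {$,b}  A: {$,b}  B: {a,b}  C: {$,b}
[2] done
  S: {$,b}  A: {$,b}  B: {a,b}  C: {$,b}

FOLLOW(S) = ["$", "b"]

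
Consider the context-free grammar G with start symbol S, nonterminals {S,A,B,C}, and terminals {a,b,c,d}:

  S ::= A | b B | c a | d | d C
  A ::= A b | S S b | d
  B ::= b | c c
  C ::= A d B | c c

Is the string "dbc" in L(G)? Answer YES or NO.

Convert to CNF:
  S -> A T0 | S X6 | T0 B | T1 T3 | T2 C | d
  A -> A T0 | S X4 | d
  B -> T1 T1 | b
  C -> A X5 | T1 T1
  T0 -> b
  T1 -> c
  T2 -> d
  T3 -> a
  X4 -> S T0
  X5 -> T2 B
  X6 -> S T0

CYK fill:
  T[0,0] 'd' = {A,S,T2}  orig:{A,S}
  T[1,1] 'b' = {B,T0}  orig:{B}
  T[2,2] 'c' = {T1}  orig:{}
  T[0,1] 'db' = {A,S,X4,X5,X6}  orig:{A,S}
  T[1,2] 'bc' = ∅
  T[0,2] 'dbc' = ∅

S ∉ T[0,2] ⇒ NO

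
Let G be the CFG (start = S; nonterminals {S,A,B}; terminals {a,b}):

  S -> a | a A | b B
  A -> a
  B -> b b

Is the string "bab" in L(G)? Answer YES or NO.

CNF form of G:
  S -> T0 B | T1 A | a
  A -> a
  B -> T0 T0
  T0 -> b
  T1 -> a

CYK table (by increasing span):
  [0..0]={T0}  "b"  orig:{}
  [1..1]={A,S,T1}  "a"  orig:{A,S}
  [2..2]={T0}  "b"  orig:{}
  [0..1]=∅  "ba"
  [1..2]=∅  "ab"
  [0..2]=∅  "bab"

S ∉ T[0,2] ⇒ NO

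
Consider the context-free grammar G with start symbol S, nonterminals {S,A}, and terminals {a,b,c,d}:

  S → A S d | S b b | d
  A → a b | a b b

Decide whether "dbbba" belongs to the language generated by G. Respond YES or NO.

Convert to CNF:
  S -> A X4 | S X5 | d
  A -> T0 T1 | T0 X3
  T0 -> a
  T1 -> b
  T2 -> d
  X3 -> T1 T1
  X4 -> S T2
  X5 -> T1 T1

Fill CYK table bottom-up:
  [0..0]={S,T2}  "d"  orig:{S}
  [1..1]={T1}  "b"  orig:{}
  [2..2]={T1}  "b"  orig:{}
  [3..3]={T1}  "b"  orig:{}
  [4..4]={T0}  "a"  orig:{}
  [0..1]=∅  "db"
  [1..2]={X3,X5}  "bb"  orig:{}
  [2..3]={X3,X5}  "bb"  orig:{}
  [3..4]=∅  "ba"
  [0..2]={S}  "dbb"
  [1..3]=∅  "bbb"
  [2..4]=∅  "bba"
  [0..3]=∅  "dbbb"
  [1..4]=∅  "bbba"
  [0..4]=∅  "dbbba"

S ∉ T[0,4] ⇒ NO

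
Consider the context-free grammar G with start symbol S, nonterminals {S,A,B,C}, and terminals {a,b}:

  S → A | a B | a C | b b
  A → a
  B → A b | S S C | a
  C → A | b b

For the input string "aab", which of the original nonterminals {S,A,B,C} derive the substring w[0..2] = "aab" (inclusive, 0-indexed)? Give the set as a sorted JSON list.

CNF form of G:
  S -> T0 T0 | T1 B | T1 C | a
  A -> a
  B -> A T0 | S X2 | a
  C -> T0 T0 | a
  T0 -> b
  T1 -> a
  X2 -> S C

Fill CYK table bottom-up, restricted to cells inside w[0..2]:
  [0..0]={A,B,C,S,T1}  "a"  orig:{A,B,C,S}
  [1..1]={A,B,C,S,T1}  "a"  orig:{A,B,C,S}
  [2..2]={T0}  "b"  orig:{}
  [0..1]={S,X2}  "aa"  orig:{S}
  [1..2]={B}  "ab"
  [0..2]={S}  "aab"

Original NTs in T[0,2] deriving "aab": ["S"]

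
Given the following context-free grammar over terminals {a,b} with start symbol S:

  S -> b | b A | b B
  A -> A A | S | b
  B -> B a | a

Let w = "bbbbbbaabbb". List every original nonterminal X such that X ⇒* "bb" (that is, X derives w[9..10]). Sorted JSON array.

CNF form of G:
  S -> T0 A | T0 B | b
  A -> A A | T0 A | T0 B | b
  B -> B T1 | a
  T0 -> b
  T1 -> a

CYK table (by increasing span) (cells [i..j] with 9 ≤ i ≤ j ≤ 10 only):
  [9..9]={A,S,T0}  "b"  orig:{A,S}
  [10..10]={A,S,T0}  "b"  orig:{A,S}
  [9..10]={A,S}  "bb"

Original NTs in T[9,10] deriving "bb": ["A", "S"]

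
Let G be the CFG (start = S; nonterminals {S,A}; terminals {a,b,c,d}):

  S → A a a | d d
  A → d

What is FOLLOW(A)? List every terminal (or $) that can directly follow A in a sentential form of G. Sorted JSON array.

FIRST sets, iterate to fixpoint:
[1]
  A via A→d: +{d}
  S via S→A a a: +{d}
  FIRST[S]={d}  FIRST[A]={d}
[2] (no change)
  FIRST[S]={d}  FIRST[A]={d}

Compute FOLLOW by fixpoint:
initialize: $ ∈ FOLLOW(S)
pass 1:
  S→A a a: FOLLOW(A) ⊇ FIRST(a) = {a}; new: +{a}
  S: {$}  A: {a}
pass 2: — fixpoint
  S: {$}  A: {a}

FOLLOW(A) = ["a"]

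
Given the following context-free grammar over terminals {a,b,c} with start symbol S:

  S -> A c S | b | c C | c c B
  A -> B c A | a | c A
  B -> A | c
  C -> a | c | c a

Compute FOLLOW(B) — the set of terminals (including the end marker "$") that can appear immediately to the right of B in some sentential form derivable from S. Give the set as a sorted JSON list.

FIRST sets, iterate to fixpoint:
round 1:
  A via A→a: +{a}
  A via A→c A: +{c}
  B via B→A: +{a,c}
  C via C→a: +{a}
  C via C→c: +{c}
  S via S→A c S: +{a,c}
  S via S→b: +{b}
  FIRST(S)={a,b,c}  FIRST(A)={a,c}  FIRST(B)={a,c}  FIRST(C)={a,c}
round 2: (no change)
  FIRST(S)={a,b,c}  FIRST(A)={a,c}  FIRST(B)={a,c}  FIRST(C)={a,c}

FOLLOW sets:
seed FOLLOW(S) with $
pass 1:
  A→B c A: FOLLOW(B) ⊇ FIRST(c) = {c}; new: +{c}
  B→A: FOLLOW(A) ⊇ FOLLOW(B) ⊇ {c}; new: +{c}
  S→c C: FOLLOW(C) ⊇ FOLLOW(S) ⊇ {$}; new: +{$}
  S→c c B: FOLLOW(B) ⊇ FOLLOW(S) ⊇ {$}; new: +{$}
  FOLLOW(S)={$}  FOLLOW(A)={c}  FOLLOW(B)={$,c}  FOLLOW(C)={$}
pass 2:
  B→A: FOLLOW(A) ⊇ FOLLOW(B) ⊇ {$,c}; new: +{$}
  FOLLOW(S)={$}  FOLLOW(A)={$,c}  FOLLOW(B)={$,c}  FOLLOW(C)={$}
pass 3: — fixpoint
  FOLLOW(S)={$}  FOLLOW(A)={$,c}  FOLLOW(B)={$,c}  FOLLOW(C)={$}

FOLLOW(B) = ["$", "c"]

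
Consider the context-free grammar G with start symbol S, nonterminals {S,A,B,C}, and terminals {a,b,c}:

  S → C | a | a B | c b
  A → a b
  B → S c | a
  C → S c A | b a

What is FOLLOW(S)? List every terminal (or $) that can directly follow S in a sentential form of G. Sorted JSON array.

FIRST iteration:
pass 1:
  A via A→a b: +{a}
  B via B→a: +{a}
  C via C→b a: +{b}
  S via S→C: +{b}
  S via S→a: +{a}
  S via S→c b: +{c}
  S: {a,b,c}  A: {a}  B: {a}  C: {b}
pass 2:
  B via B→S c: +{b,c}
  C via C→S c A: +{a,c}
  S: {a,b,c}  A: {a}  B: {a,b,c}  C: {a,b,c}
pass 3: (no change)
  S: {a,b,c}  A: {a}  B: {a,b,c}  C: {a,b,c}

Compute FOLLOW by fixpoint:
FOLLOW(S) := {$}
[1]
  B→S c: FOLLOW(S) ⊇ FIRST(c) = {c}; new: +{c}
  S→C: FOLLOW(C) ⊇ FOLLOW(S) ⊇ {$,c}; new: +{$,c}
  S→a B: FOLLOW(B) ⊇ FOLLOW(S) ⊇ {$,c}; new: +{$,c}
  FOLLOW[S]={$,c}  FOLLOW[A]={}  FOLLOW[B]={$,c}  FOLLOW[C]={$,c}
[2]
  C→S c A: FOLLOW(A) ⊇ FOLLOW(C) ⊇ {$,c}; new: +{$,c}
  FOLLOW[S]={$,c}  FOLLOW[A]={$,c}  FOLLOW[B]={$,c}  FOLLOW[C]={$,c}
[3] — fixpoint
  FOLLOW[S]={$,c}  FOLLOW[A]={$,c}  FOLLOW[B]={$,c}  FOLLOW[C]={$,c}

FOLLOW(S) = ["$", "c"]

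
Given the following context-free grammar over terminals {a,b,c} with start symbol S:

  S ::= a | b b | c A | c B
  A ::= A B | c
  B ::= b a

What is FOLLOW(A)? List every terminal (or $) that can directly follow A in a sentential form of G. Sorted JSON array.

Compute FIRST by fixpoint:
round 1:
  A via A→c: +{c}
  B via B→b a: +{b}
  S via S→a: +{a}
  S via S→b b: +{b}
  S via S→c A: +{c}
  S: {a,b,c}  A: {c}  B: {b}
round 2: (no change)
  S: {a,b,c}  A: {c}  B: {b}

Compute FOLLOW by fixpoint:
initialize: $ ∈ FOLLOW(S)
round 1:
  A→A B: FOLLOW(A) ⊇ FIRST(B) = {b}; new: +{b}
  A→A B: FOLLOW(B) ⊇ FOLLOW(A) ⊇ {b}; new: +{b}
  S→c A: FOLLOW(A) ⊇ FOLLOW(S) ⊇ {$}; new: +{$}
  S→c B: FOLLOW(B) ⊇ FOLLOW(S) ⊇ {$}; new: +{$}
  S: {$}  A: {$,b}  B: {$,b}
round 2: done
  S: {$}  A: {$,b}  B: {$,b}

FOLLOW(A) = ["$", "b"]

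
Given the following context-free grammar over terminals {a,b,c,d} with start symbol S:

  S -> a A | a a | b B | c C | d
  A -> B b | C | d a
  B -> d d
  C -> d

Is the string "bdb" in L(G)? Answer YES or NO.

CNF form of G:
  S -> T0 B | T2 A | T2 T2 | T3 C | d
  A -> B T0 | T1 T2 | d
  B -> T1 T1
  C -> d
  T0 -> b
  T1 -> d
  T2 -> a
  T3 -> c

Fill CYK table bottom-up:
  T[0,0] 'b' = {T0}  orig:{}
  T[1,1] 'd' = {A,C,S,T1}  orig:{A,C,S}
  T[2,2] 'b' = {T0}  orig:{}
  T[0,1] 'bd' = ∅
  T[1,2] 'db' = ∅
  T[0,2] 'bdb' = ∅

S ∉ T[0,2] ⇒ NO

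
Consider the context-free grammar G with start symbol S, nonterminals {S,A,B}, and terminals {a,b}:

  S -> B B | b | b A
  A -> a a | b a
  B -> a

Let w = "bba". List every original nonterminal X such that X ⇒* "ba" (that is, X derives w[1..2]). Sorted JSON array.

Convert to CNF:
  S -> B B | T1 A | b
  A -> T0 T0 | T1 T0
  B -> a
  T0 -> a
  T1 -> b

CYK fill (cells [i..j] with 1 ≤ i ≤ j ≤ 2 only):
  T[1,1] 'b' = {S,T1}  orig:{S}
  T[2,2] 'a' = {B,T0}  orig:{B}
  T[1,2] 'ba' = {A}

Original NTs in T[1,2] deriving "ba": ["A"]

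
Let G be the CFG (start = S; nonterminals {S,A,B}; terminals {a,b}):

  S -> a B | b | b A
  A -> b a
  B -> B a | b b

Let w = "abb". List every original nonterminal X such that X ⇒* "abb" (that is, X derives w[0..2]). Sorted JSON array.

Convert to CNF:
  S -> T0 A | T1 B | b
  A -> T0 T1
  B -> B T1 | T0 T0
  T0 -> b
  T1 -> a

Fill CYK table bottom-up — only the sub-triangle for w[0..2]:
  cell(0,0) a: {T1}  orig:{}
  cell(1,1) b: {S,T0}  orig:{S}
  cell(2,2) b: {S,T0}  orig:{S}
  cell(0,1) ab: ∅
  cell(1,2) bb: {B}
  cell(0,2) abb: {S}

Original NTs in T[0,2] deriving "abb": ["S"]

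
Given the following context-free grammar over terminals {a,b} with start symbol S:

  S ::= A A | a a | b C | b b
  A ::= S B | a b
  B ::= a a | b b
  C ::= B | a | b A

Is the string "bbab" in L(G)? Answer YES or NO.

Convert to CNF:
  S -> A A | T0 T0 | T1 C | T1 T1
  A -> S B | T0 T1
  B -> T0 T0 | T1 T1
  C -> T0 T0 | T1 A | T1 T1 | a
  T0 -> a
  T1 -> b

Fill CYK table bottom-up:
  cell(0,0) b: {T1}  orig:{}
  cell(1,1) b: {T1}  orig:{}
  cell(2,2) a: {C,T0}  orig:{C}
  cell(3,3) b: {T1}  orig:{}
  cell(0,1) bb: {B,C,S}
  cell(1,2) ba: {S}
  cell(2,3) ab: {A}
  cell(0,2) bba: ∅
  cell(1,3) bab: {C}
  cell(0,3) bbab: {S}

S ∈ T[0,3] ⇒ YES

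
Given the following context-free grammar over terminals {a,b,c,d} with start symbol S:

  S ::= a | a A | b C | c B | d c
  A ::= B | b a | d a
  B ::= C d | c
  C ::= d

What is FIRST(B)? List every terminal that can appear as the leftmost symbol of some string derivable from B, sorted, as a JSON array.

Compute FIRST by fixpoint:
iter 1:
  A via A→b a: +{b}
  A via A→d a: +{d}
  B via B→c: +{c}
  C via C→d: +{d}
  S via S→a: +{a}
  S via S→b C: +{b}
  S via S→c B: +{c}
  S via S→d c: +{d}
  FIRST(S)={a,b,c,d}  FIRST(A)={b,d}  FIRST(B)={c}  FIRST(C)={d}
iter 2:
  A via A→B: +{c}
  B via B→C d: +{d}
  FIRST(S)={a,b,c,d}  FIRST(A)={b,c,d}  FIRST(B)={c,d}  FIRST(C)={d}
iter 3: — fixpoint
  FIRST(S)={a,b,c,d}  FIRST(A)={b,c,d}  FIRST(B)={c,d}  FIRST(C)={d}

FIRST(B) = ["c", "d"]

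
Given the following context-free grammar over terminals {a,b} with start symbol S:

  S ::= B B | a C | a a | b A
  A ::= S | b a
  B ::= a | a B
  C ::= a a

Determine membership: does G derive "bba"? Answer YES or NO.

Convert to CNF:
  S -> B B | T0 C | T0 T0 | T1 A
  A -> B B | T0 C | T0 T0 | T1 A | T1 T0
  B -> T0 B | a
  C -> T0 T0
  T0 -> a
  T1 -> b

Fill CYK table bottom-up:
  T[0,0] 'b' = {T1}  orig:{}
  T[1,1] 'b' = {T1}  orig:{}
  T[2,2] 'a' = {B,T0}  orig:{B}
  T[0,1] 'bb' = ∅
  T[1,2] 'ba' = {A}
  T[0,2] 'bba' = {A,S}

S ∈ T[0,2] ⇒ YES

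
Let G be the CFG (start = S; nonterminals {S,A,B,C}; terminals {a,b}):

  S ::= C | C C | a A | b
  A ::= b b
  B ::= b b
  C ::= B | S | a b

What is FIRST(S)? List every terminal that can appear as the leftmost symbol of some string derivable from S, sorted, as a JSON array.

FIRST iteration:
[1]
  A via A→b b: +{b}
  B via B→b b: +{b}
  C via C→B: +{b}
  C via C→a b: +{a}
  S via S→C: +{a,b}
  FIRST[S]={a,b}  FIRST[A]={b}  FIRST[B]={b}  FIRST[C]={a,b}
[2] (no change)
  FIRST[S]={a,b}  FIRST[A]={b}  FIRST[B]={b}  FIRST[C]={a,b}

FIRST(S) = ["a", "b"]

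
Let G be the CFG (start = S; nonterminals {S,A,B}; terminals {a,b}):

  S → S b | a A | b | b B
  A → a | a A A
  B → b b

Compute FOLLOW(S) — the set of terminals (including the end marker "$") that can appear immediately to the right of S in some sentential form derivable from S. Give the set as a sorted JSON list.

FIRST sets, iterate to fixpoint:
round 1:
  A via A→a: +{a}
  B via B→b b: +{b}
  S via S→a A: +{a}
  S via S→b: +{b}
  S: {a,b}  A: {a}  B: {b}
round 2: (stable)
  S: {a,b}  A: {a}  B: {b}

FOLLOW sets:
initialize: $ ∈ FOLLOW(S)
round 1:
  A→a A A: FOLLOW(A) ⊇ FIRST(A) = {a}; new: +{a}
  S→S b: FOLLOW(S) ⊇ FIRST(b) = {b}; new: +{b}
  S→a A: FOLLOW(A) ⊇ FOLLOW(S) ⊇ {$,b}; new: +{$,b}
  S→b B: FOLLOW(B) ⊇ FOLLOW(S) ⊇ {$,b}; new: +{$,b}
  FOLLOW(S)={$,b}  FOLLOW(A)={$,a,b}  FOLLOW(B)={$,b}
round 2: (stable)
  FOLLOW(S)={$,b}  FOLLOW(A)={$,a,b}  FOLLOW(B)={$,b}

FOLLOW(S) = ["$", "b"]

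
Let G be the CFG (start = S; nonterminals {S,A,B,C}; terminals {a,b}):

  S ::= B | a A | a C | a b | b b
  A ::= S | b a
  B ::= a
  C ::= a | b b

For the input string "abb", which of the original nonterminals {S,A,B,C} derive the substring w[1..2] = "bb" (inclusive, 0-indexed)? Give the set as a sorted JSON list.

Convert to CNF:
  S -> T0 A | T0 C | T0 T1 | T1 T1 | a
  A -> T0 A | T0 C | T0 T1 | T1 T0 | T1 T1 | a
  B -> a
  C -> T1 T1 | a
  T0 -> a
  T1 -> b

CYK fill — only the sub-triangle for w[1..2]:
  [1..1]={T1}  "b"  orig:{}
  [2..2]={T1}  "b"  orig:{}
  [1..2]={A,C,S}  "bb"

Original NTs in T[1,2] deriving "bb": ["A", "C", "S"]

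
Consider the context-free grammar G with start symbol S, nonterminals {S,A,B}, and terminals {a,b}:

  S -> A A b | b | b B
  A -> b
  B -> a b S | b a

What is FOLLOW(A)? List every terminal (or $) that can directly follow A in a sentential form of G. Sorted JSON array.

Compute FIRST by fixpoint:
pass 1:
  A via A→b: +{b}
  B via B→a b S: +{a}
  B via B→b a: +{b}
  S via S→A A b: +{b}
  S: {b}  A: {b}  B: {a,b}
pass 2: — fixpoint
  S: {b}  A: {b}  B: {a,b}

FOLLOW sets:
seed FOLLOW(S) with $
round 1:
  S→A A b: FOLLOW(A) ⊇ FIRST(A) = {b}; new: +{b}
  S→b B: FOLLOW(B) ⊇ FOLLOW(S) ⊇ {$}; new: +{$}
  S: {$}  A: {b}  B: {$}
round 2: (stable)
  S: {$}  A: {b}  B: {$}

FOLLOW(A) = ["b"]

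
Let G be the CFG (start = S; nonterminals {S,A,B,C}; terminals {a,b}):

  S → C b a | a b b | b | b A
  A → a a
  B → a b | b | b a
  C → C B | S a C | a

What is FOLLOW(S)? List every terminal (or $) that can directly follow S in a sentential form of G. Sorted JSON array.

FIRST sets, iterate to fixpoint:
iter 1:
  A via A→a a: +{a}
  B via B→a b: +{a}
  B via B→b: +{b}
  C via C→a: +{a}
  S via S→C b a: +{a}
  S via S→b: +{b}
  FIRST(S)={a,b}  FIRST(A)={a}  FIRST(B)={a,b}  FIRST(C)={a}
iter 2:
  C via C→S a C: +{b}
  FIRST(S)={a,b}  FIRST(A)={a}  FIRST(B)={a,b}  FIRST(C)={a,b}
iter 3: (no change)
  FIRST(S)={a,b}  FIRST(A)={a}  FIRST(B)={a,b}  FIRST(C)={a,b}

Compute FOLLOW by fixpoint:
FOLLOW(S) := {$}
round 1:
  C→C B: FOLLOW(C) ⊇ FIRST(B) = {a,b}; new: +{a,b}
  C→C B: FOLLOW(B) ⊇ FOLLOW(C) ⊇ {a,b}; new: +{a,b}
  C→S a C: FOLLOW(S) ⊇ FIRST(a) = {a}; new: +{a}
  S→b A: FOLLOW(A) ⊇ FOLLOW(S) ⊇ {$,a}; new: +{$,a}
  FOLLOW[S]={$,a}  FOLLOW[A]={$,a}  FOLLOW[B]={a,b}  FOLLOW[C]={a,b}
round 2: (stable)
  FOLLOW[S]={$,a}  FOLLOW[A]={$,a}  FOLLOW[B]={a,b}  FOLLOW[C]={a,b}

FOLLOW(S) = ["$", "a"]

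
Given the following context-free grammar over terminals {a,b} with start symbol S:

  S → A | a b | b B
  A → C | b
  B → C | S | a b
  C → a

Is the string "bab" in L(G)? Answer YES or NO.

Convert to CNF:
  S -> T0 T1 | T1 B | a | b
  A -> a | b
  B -> T0 T1 | T1 B | a | b
  C -> a
  T0 -> a
  T1 -> b

CYK table (by increasing span):
  [0..0]={A,B,S,T1}  "b"  orig:{A,B,S}
  [1..1]={A,B,C,S,T0}  "a"  orig:{A,B,C,S}
  [2..2]={A,B,S,T1}  "b"  orig:{A,B,S}
  [0..1]={B,S}  "ba"
  [1..2]={B,S}  "ab"
  [0..2]={B,S}  "bab"

S ∈ T[0,2] ⇒ YES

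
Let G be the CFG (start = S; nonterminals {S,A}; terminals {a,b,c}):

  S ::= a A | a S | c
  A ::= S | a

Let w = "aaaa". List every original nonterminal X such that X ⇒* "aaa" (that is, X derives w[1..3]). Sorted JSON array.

Convert to CNF:
  S -> T0 A | T0 S | c
  A -> T0 A | T0 S | a | c
  T0 -> a

CYK table (by increasing span) (cells [i..j] with 1 ≤ i ≤ j ≤ 3 only):
  cell(1,1) a: {A,T0}  orig:{A}
  cell(2,2) a: {A,T0}  orig:{A}
  cell(3,3) a: {A,T0}  orig:{A}
  cell(1,2) aa: {A,S}
  cell(2,3) aa: {A,S}
  cell(1,3) aaa: {A,S}

Original NTs in T[1,3] deriving "aaa": ["A", "S"]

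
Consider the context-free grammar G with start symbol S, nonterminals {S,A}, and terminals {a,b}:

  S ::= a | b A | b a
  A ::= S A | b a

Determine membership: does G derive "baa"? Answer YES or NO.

CNF form of G:
  S -> T0 A | T0 T1 | a
  A -> S A | T0 T1
  T0 -> b
  T1 -> a

CYK table (by increasing span):
  T[0,0] 'b' = {T0}  orig:{}
  T[1,1] 'a' = {S,T1}  orig:{S}
  T[2,2] 'a' = {S,T1}  orig:{S}
  T[0,1] 'ba' = {A,S}
  T[1,2] 'aa' = ∅
  T[0,2] 'baa' = ∅

S ∉ T[0,2] ⇒ NO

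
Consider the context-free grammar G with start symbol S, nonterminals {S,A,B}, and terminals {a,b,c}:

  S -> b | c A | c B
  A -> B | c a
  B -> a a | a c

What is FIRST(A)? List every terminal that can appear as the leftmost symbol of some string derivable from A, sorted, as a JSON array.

FIRST sets, iterate to fixpoint:
pass 1:
  A via A→c a: +{c}
  B via B→a a: +{a}
  S via S→b: +{b}
  S via S→c A: +{c}
  S: {b,c}  A: {c}  B: {a}
pass 2:
  A via A→B: +{a}
  S: {b,c}  A: {a,c}  B: {a}
pass 3: (stable)
  S: {b,c}  A: {a,c}  B: {a}

FIRST(A) = ["a", "c"]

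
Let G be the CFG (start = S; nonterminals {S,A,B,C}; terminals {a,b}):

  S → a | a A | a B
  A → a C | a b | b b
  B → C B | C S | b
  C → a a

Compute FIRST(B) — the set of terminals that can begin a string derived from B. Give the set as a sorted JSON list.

FIRST iteration:
pass 1:
  A via A→a C: +{a}
  A via A→b b: +{b}
  B via B→b: +{b}
  C via C→a a: +{a}
  S via S→a: +{a}
  S: {a}  A: {a,b}  B: {b}  C: {a}
pass 2:
  B via B→C B: +{a}
  S: {a}  A: {a,b}  B: {a,b}  C: {a}
pass 3: — fixpoint
  S: {a}  A: {a,b}  B: {a,b}  C: {a}

FIRST(B) = ["a", "b"]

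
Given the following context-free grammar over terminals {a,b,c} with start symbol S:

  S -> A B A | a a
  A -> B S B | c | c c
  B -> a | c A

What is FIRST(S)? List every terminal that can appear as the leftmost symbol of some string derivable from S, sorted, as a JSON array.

Compute FIRST by fixpoint:
iter 1:
  A via A→c: +{c}
  B via B→a: +{a}
  B via B→c A: +{c}
  S via S→A B A: +{c}
  S via S→a a: +{a}
  FIRST(S)={a,c}  FIRST(A)={c}  FIRST(B)={a,c}
iter 2:
  A via A→B S B: +{a}
  FIRST(S)={a,c}  FIRST(A)={a,c}  FIRST(B)={a,c}
iter 3: (stable)
  FIRST(S)={a,c}  FIRST(A)={a,c}  FIRST(B)={a,c}

FIRST(S) = ["a", "c"]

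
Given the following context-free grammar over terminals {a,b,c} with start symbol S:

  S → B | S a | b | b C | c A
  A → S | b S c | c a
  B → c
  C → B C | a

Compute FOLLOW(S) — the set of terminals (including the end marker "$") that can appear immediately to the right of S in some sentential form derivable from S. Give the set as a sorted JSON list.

Compute FIRST by fixpoint:
iter 1:
  A via A→b S c: +{b}
  A via A→c a: +{c}
  B via B→c: +{c}
  C via C→B C: +{c}
  C via C→a: +{a}
  S via S→B: +{c}
  S via S→b: +{b}
  FIRST(S)={b,c}  FIRST(A)={b,c}  FIRST(B)={c}  FIRST(C)={a,c}
iter 2: — fixpoint
  FIRST(S)={b,c}  FIRST(A)={b,c}  FIRST(B)={c}  FIRST(C)={a,c}

FOLLOW sets:
FOLLOW(S) := {$}
[1]
  A→b S c: FOLLOW(S) ⊇ FIRST(c) = {c}; new: +{c}
  C→B C: FOLLOW(B) ⊇ FIRST(C) = {a,c}; new: +{a,c}
  S→B: FOLLOW(B) ⊇ FOLLOW(S) ⊇ {$,c}; new: +{$}
  S→S a: FOLLOW(S) ⊇ FIRST(a) = {a}; new: +{a}
  S→b C: FOLLOW(C) ⊇ FOLLOW(S) ⊇ {$,a,c}; new: +{$,a,c}
  S→c A: FOLLOW(A) ⊇ FOLLOW(S) ⊇ {$,a,c}; new: +{$,a,c}
  FOLLOW[S]={$,a,c}  FOLLOW[A]={$,a,c}  FOLLOW[B]={$,a,c}  FOLLOW[C]={$,a,c}
[2] (stable)
  FOLLOW[S]={$,a,c}  FOLLOW[A]={$,a,c}  FOLLOW[B]={$,a,c}  FOLLOW[C]={$,a,c}

FOLLOW(S) = ["$", "a", "c"]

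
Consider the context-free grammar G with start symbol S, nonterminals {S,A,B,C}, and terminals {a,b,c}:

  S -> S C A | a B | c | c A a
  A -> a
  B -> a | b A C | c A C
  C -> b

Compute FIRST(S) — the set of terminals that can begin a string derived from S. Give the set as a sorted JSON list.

FIRST sets, iterate to fixpoint:
iter 1:
  A via A→a: +{a}
  B via B→a: +{a}
  B via B→b A C: +{b}
  B via B→c A C: +{c}
  C via C→b: +{b}
  S via S→a B: +{a}
  S via S→c: +{c}
  FIRST[S]={a,c}  FIRST[A]={a}  FIRST[B]={a,b,c}  FIRST[C]={b}
iter 2: (stable)
  FIRST[S]={a,c}  FIRST[A]={a}  FIRST[B]={a,b,c}  FIRST[C]={b}

FIRST(S) = ["a", "c"]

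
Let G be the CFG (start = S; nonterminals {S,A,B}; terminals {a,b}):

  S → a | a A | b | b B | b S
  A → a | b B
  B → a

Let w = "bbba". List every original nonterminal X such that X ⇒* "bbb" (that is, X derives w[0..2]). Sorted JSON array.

Convert to CNF:
  S -> T0 B | T0 S | T1 A | a | b
  A -> T0 B | a
  B -> a
  T0 -> b
  T1 -> a

Fill CYK table bottom-up (cells [i..j] with 0 ≤ i ≤ j ≤ 2 only):
  [0..0]={S,T0}  "b"  orig:{S}
  [1..1]={S,T0}  "b"  orig:{S}
  [2..2]={S,T0}  "b"  orig:{S}
  [0..1]={S}  "bb"
  [1..2]={S}  "bb"
  [0..2]={S}  "bbb"

Original NTs in T[0,2] deriving "bbb": ["S"]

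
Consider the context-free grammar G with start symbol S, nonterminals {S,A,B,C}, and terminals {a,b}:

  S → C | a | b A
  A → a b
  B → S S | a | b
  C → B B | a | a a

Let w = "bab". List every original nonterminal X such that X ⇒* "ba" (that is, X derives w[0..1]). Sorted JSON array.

CNF form of G:
  S -> B B | T0 T0 | T1 A | a
  A -> T0 T1
  B -> S S | a | b
  C -> B B | T0 T0 | a
  T0 -> a
  T1 -> b

CYK table (by increasing span), restricted to cells inside w[0..1]:
  cell(0,0) b: {B,T1}  orig:{B}
  cell(1,1) a: {B,C,S,T0}  orig:{B,C,S}
  cell(0,1) ba: {C,S}

Original NTs in T[0,1] deriving "ba": ["C", "S"]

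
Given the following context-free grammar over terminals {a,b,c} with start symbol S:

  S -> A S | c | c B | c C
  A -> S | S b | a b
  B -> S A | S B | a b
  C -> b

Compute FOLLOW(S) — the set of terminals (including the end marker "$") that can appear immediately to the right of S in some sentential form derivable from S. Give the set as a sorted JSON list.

Compute FIRST by fixpoint:
[1]
  A via A→a b: +{a}
  B via B→a b: +{a}
  C via C→b: +{b}
  S via S→A S: +{a}
  S via S→c: +{c}
  FIRST[S]={a,c}  FIRST[A]={a}  FIRST[B]={a}  FIRST[C]={b}
[2]
  A via A→S: +{c}
  B via B→S A: +{c}
  FIRST[S]={a,c}  FIRST[A]={a,c}  FIRST[B]={a,c}  FIRST[C]={b}
[3] done
  FIRST[S]={a,c}  FIRST[A]={a,c}  FIRST[B]={a,c}  FIRST[C]={b}

FOLLOW iteration:
initialize: $ ∈ FOLLOW(S)
pass 1:
  A→S b: FOLLOW(S) ⊇ FIRST(b) = {b}; new: +{b}
  B→S A: FOLLOW(S) ⊇ FIRST(A) = {a,c}; new: +{a,c}
  S→A S: FOLLOW(A) ⊇ FIRST(S) = {a,c}; new: +{a,c}
  S→c B: FOLLOW(B) ⊇ FOLLOW(S) ⊇ {$,a,b,c}; new: +{$,a,b,c}
  S→c C: FOLLOW(C) ⊇ FOLLOW(S) ⊇ {$,a,b,c}; new: +{$,a,b,c}
  FOLLOW[S]={$,a,b,c}  FOLLOW[A]={a,c}  FOLLOW[B]={$,a,b,c}  FOLLOW[C]={$,a,b,c}
pass 2:
  B→S A: FOLLOW(A) ⊇ FOLLOW(B) ⊇ {$,a,b,c}; new: +{$,b}
  FOLLOW[S]={$,a,b,c}  FOLLOW[A]={$,a,b,c}  FOLLOW[B]={$,a,b,c}  FOLLOW[C]={$,a,b,c}
pass 3: — fixpoint
  FOLLOW[S]={$,a,b,c}  FOLLOW[A]={$,a,b,c}  FOLLOW[B]={$,a,b,c}  FOLLOW[C]={$,a,b,c}

FOLLOW(S) = ["$", "a", "b", "c"]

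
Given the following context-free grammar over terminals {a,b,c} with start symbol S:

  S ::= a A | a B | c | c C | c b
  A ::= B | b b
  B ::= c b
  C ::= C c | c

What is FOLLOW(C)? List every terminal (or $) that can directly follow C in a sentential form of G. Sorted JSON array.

FIRST sets, iterate to fixpoint:
iter 1:
  A via A→b b: +{b}
  B via B→c b: +{c}
  C via C→c: +{c}
  S via S→a A: +{a}
  S via S→c: +{c}
  FIRST[S]={a,c}  FIRST[A]={b}  FIRST[B]={c}  FIRST[C]={c}
iter 2:
  A via A→B: +{c}
  FIRST[S]={a,c}  FIRST[A]={b,c}  FIRST[B]={c}  FIRST[C]={c}
iter 3: (stable)
  FIRST[S]={a,c}  FIRST[A]={b,c}  FIRST[B]={c}  FIRST[C]={c}

FOLLOW iteration:
seed FOLLOW(S) with $
pass 1:
  C→C c: FOLLOW(C) ⊇ FIRST(c) = {c}; new: +{c}
  S→a A: FOLLOW(A) ⊇ FOLLOW(S) ⊇ {$}; new: +{$}
  S→a B: FOLLOW(B) ⊇ FOLLOW(S) ⊇ {$}; new: +{$}
  S→c C: FOLLOW(C) ⊇ FOLLOW(S) ⊇ {$}; new: +{$}
  S: {$}  A: {$}  B: {$}  C: {$,c}
pass 2: — fixpoint
  S: {$}  A: {$}  B: {$}  C: {$,c}

FOLLOW(C) = ["$", "c"]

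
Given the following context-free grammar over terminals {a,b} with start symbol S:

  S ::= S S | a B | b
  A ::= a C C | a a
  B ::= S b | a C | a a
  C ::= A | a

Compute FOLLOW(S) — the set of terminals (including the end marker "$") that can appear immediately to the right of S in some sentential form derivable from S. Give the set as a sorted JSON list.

FIRST sets, iterate to fixpoint:
[1]
  A via A→a C C: +{a}
  B via B→a C: +{a}
  C via C→A: +{a}
  S via S→a B: +{a}
  S via S→b: +{b}
  FIRST[S]={a,b}  FIRST[A]={a}  FIRST[B]={a}  FIRST[C]={a}
[2]
  B via B→S b: +{b}
  FIRST[S]={a,b}  FIRST[A]={a}  FIRST[B]={a,b}  FIRST[C]={a}
[3] (no change)
  FIRST[S]={a,b}  FIRST[A]={a}  FIRST[B]={a,b}  FIRST[C]={a}

FOLLOW iteration:
initialize: $ ∈ FOLLOW(S)
[1]
  A→a C C: FOLLOW(C) ⊇ FIRST(C) = {a}; new: +{a}
  B→S b: FOLLOW(S) ⊇ FIRST(b) = {b}; new: +{b}
  C→A: FOLLOW(A) ⊇ FOLLOW(C) ⊇ {a}; new: +{a}
  S→S S: FOLLOW(S) ⊇ FIRST(S) = {a,b}; new: +{a}
  S→a B: FOLLOW(B) ⊇ FOLLOW(S) ⊇ {$,a,b}; new: +{$,a,b}
  S: {$,a,b}  A: {a}  B: {$,a,b}  C: {a}
[2]
  B→a C: FOLLOW(C) ⊇ FOLLOW(B) ⊇ {$,a,b}; new: +{$,b}
  C→A: FOLLOW(A) ⊇ FOLLOW(C) ⊇ {$,a,b}; new: +{$,b}
  S: {$,a,b}  A: {$,a,b}  B: {$,a,b}  C: {$,a,b}
[3] — fixpoint
  S: {$,a,b}  A: {$,a,b}  B: {$,a,b}  C: {$,a,b}

FOLLOW(S) = ["$", "a", "b"]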